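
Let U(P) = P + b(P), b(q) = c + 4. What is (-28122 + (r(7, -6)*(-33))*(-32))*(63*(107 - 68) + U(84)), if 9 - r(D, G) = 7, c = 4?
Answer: -66299490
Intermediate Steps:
r(D, G) = 2 (r(D, G) = 9 - 1*7 = 9 - 7 = 2)
b(q) = 8 (b(q) = 4 + 4 = 8)
U(P) = 8 + P (U(P) = P + 8 = 8 + P)
(-28122 + (r(7, -6)*(-33))*(-32))*(63*(107 - 68) + U(84)) = (-28122 + (2*(-33))*(-32))*(63*(107 - 68) + (8 + 84)) = (-28122 - 66*(-32))*(63*39 + 92) = (-28122 + 2112)*(2457 + 92) = -26010*2549 = -66299490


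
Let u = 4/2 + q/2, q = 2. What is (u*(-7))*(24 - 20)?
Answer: -84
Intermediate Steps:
u = 3 (u = 4/2 + 2/2 = 4*(½) + 2*(½) = 2 + 1 = 3)
(u*(-7))*(24 - 20) = (3*(-7))*(24 - 20) = -21*4 = -84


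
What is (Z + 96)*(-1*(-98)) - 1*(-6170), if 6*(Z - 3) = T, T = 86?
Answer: 51830/3 ≈ 17277.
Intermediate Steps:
Z = 52/3 (Z = 3 + (1/6)*86 = 3 + 43/3 = 52/3 ≈ 17.333)
(Z + 96)*(-1*(-98)) - 1*(-6170) = (52/3 + 96)*(-1*(-98)) - 1*(-6170) = (340/3)*98 + 6170 = 33320/3 + 6170 = 51830/3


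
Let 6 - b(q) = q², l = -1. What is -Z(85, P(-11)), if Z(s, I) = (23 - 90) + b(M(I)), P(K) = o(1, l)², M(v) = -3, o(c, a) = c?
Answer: 70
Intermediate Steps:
b(q) = 6 - q²
P(K) = 1 (P(K) = 1² = 1)
Z(s, I) = -70 (Z(s, I) = (23 - 90) + (6 - 1*(-3)²) = -67 + (6 - 1*9) = -67 + (6 - 9) = -67 - 3 = -70)
-Z(85, P(-11)) = -1*(-70) = 70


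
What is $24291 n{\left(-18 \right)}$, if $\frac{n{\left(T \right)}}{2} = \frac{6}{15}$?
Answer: $\frac{97164}{5} \approx 19433.0$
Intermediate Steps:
$n{\left(T \right)} = \frac{4}{5}$ ($n{\left(T \right)} = 2 \cdot \frac{6}{15} = 2 \cdot 6 \cdot \frac{1}{15} = 2 \cdot \frac{2}{5} = \frac{4}{5}$)
$24291 n{\left(-18 \right)} = 24291 \cdot \frac{4}{5} = \frac{97164}{5}$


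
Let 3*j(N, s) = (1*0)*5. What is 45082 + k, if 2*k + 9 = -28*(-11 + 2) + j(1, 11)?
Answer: 90407/2 ≈ 45204.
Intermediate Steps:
j(N, s) = 0 (j(N, s) = ((1*0)*5)/3 = (0*5)/3 = (⅓)*0 = 0)
k = 243/2 (k = -9/2 + (-28*(-11 + 2) + 0)/2 = -9/2 + (-28*(-9) + 0)/2 = -9/2 + (252 + 0)/2 = -9/2 + (½)*252 = -9/2 + 126 = 243/2 ≈ 121.50)
45082 + k = 45082 + 243/2 = 90407/2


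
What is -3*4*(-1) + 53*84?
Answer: 4464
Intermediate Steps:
-3*4*(-1) + 53*84 = -12*(-1) + 4452 = 12 + 4452 = 4464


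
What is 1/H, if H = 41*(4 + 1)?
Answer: 1/205 ≈ 0.0048781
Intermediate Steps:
H = 205 (H = 41*5 = 205)
1/H = 1/205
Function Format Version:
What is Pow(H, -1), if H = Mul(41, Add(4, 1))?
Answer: Rational(1, 205) ≈ 0.0048781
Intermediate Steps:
H = 205 (H = Mul(41, 5) = 205)
Pow(H, -1) = Pow(205, -1) = Rational(1, 205)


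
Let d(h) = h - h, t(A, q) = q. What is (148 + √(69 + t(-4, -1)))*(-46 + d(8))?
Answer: -6808 - 92*√17 ≈ -7187.3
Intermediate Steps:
d(h) = 0
(148 + √(69 + t(-4, -1)))*(-46 + d(8)) = (148 + √(69 - 1))*(-46 + 0) = (148 + √68)*(-46) = (148 + 2*√17)*(-46) = -6808 - 92*√17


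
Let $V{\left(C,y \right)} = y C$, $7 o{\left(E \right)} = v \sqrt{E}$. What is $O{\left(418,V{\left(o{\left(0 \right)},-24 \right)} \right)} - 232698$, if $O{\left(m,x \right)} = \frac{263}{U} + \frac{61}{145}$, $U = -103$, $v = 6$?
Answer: $- \frac{3475376482}{14935} \approx -2.327 \cdot 10^{5}$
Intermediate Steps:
$o{\left(E \right)} = \frac{6 \sqrt{E}}{7}$
$V{\left(C,y \right)} = C y$
$O{\left(m,x \right)} = - \frac{31852}{14935}$ ($O{\left(m,x \right)} = \frac{263}{-103} + \frac{61}{145} = 263 \left(- \frac{1}{103}\right) + 61 \cdot \frac{1}{145} = - \frac{263}{103} + \frac{61}{145} = - \frac{31852}{14935}$)
$O{\left(418,V{\left(o{\left(0 \right)},-24 \right)} \right)} - 232698 = - \frac{31852}{14935} - 232698 = - \frac{3475376482}{14935}$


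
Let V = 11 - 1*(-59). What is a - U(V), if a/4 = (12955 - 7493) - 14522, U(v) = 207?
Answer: -36447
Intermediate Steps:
V = 70 (V = 11 + 59 = 70)
a = -36240 (a = 4*((12955 - 7493) - 14522) = 4*(5462 - 14522) = 4*(-9060) = -36240)
a - U(V) = -36240 - 1*207 = -36240 - 207 = -36447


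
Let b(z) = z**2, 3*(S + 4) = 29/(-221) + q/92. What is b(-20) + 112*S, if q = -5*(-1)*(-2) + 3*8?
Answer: -240008/5083 ≈ -47.218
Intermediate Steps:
q = 14 (q = 5*(-2) + 24 = -10 + 24 = 14)
S = -40593/10166 (S = -4 + (29/(-221) + 14/92)/3 = -4 + (29*(-1/221) + 14*(1/92))/3 = -4 + (-29/221 + 7/46)/3 = -4 + (1/3)*(213/10166) = -4 + 71/10166 = -40593/10166 ≈ -3.9930)
b(-20) + 112*S = (-20)**2 + 112*(-40593/10166) = 400 - 2273208/5083 = -240008/5083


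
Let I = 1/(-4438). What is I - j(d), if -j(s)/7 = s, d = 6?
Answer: 186395/4438 ≈ 42.000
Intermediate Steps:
j(s) = -7*s
I = -1/4438 ≈ -0.00022533
I - j(d) = -1/4438 - (-7)*6 = -1/4438 - 1*(-42) = -1/4438 + 42 = 186395/4438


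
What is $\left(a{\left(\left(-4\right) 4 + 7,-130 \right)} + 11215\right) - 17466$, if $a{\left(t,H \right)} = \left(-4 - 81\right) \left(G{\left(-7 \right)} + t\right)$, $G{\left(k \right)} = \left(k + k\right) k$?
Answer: $-13816$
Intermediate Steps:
$G{\left(k \right)} = 2 k^{2}$ ($G{\left(k \right)} = 2 k k = 2 k^{2}$)
$a{\left(t,H \right)} = -8330 - 85 t$ ($a{\left(t,H \right)} = \left(-4 - 81\right) \left(2 \left(-7\right)^{2} + t\right) = - 85 \left(2 \cdot 49 + t\right) = - 85 \left(98 + t\right) = -8330 - 85 t$)
$\left(a{\left(\left(-4\right) 4 + 7,-130 \right)} + 11215\right) - 17466 = \left(\left(-8330 - 85 \left(\left(-4\right) 4 + 7\right)\right) + 11215\right) - 17466 = \left(\left(-8330 - 85 \left(-16 + 7\right)\right) + 11215\right) - 17466 = \left(\left(-8330 - -765\right) + 11215\right) - 17466 = \left(\left(-8330 + 765\right) + 11215\right) - 17466 = \left(-7565 + 11215\right) - 17466 = 3650 - 17466 = -13816$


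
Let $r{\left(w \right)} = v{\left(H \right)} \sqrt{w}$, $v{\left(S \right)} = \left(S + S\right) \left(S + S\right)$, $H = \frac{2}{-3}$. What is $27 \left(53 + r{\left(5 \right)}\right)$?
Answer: $1431 + 48 \sqrt{5} \approx 1538.3$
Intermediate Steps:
$H = - \frac{2}{3}$ ($H = 2 \left(- \frac{1}{3}\right) = - \frac{2}{3} \approx -0.66667$)
$v{\left(S \right)} = 4 S^{2}$ ($v{\left(S \right)} = 2 S 2 S = 4 S^{2}$)
$r{\left(w \right)} = \frac{16 \sqrt{w}}{9}$ ($r{\left(w \right)} = 4 \left(- \frac{2}{3}\right)^{2} \sqrt{w} = 4 \cdot \frac{4}{9} \sqrt{w} = \frac{16 \sqrt{w}}{9}$)
$27 \left(53 + r{\left(5 \right)}\right) = 27 \left(53 + \frac{16 \sqrt{5}}{9}\right) = 1431 + 48 \sqrt{5}$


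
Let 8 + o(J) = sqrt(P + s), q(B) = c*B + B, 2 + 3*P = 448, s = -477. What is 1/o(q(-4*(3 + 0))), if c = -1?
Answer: -24/1177 - I*sqrt(2955)/1177 ≈ -0.020391 - 0.046185*I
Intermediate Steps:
P = 446/3 (P = -2/3 + (1/3)*448 = -2/3 + 448/3 = 446/3 ≈ 148.67)
q(B) = 0 (q(B) = -B + B = 0)
o(J) = -8 + I*sqrt(2955)/3 (o(J) = -8 + sqrt(446/3 - 477) = -8 + sqrt(-985/3) = -8 + I*sqrt(2955)/3)
1/o(q(-4*(3 + 0))) = 1/(-8 + I*sqrt(2955)/3)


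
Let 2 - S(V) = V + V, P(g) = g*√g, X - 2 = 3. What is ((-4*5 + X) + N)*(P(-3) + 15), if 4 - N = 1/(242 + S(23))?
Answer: -10895/66 + 2179*I*√3/66 ≈ -165.08 + 57.184*I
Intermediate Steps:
X = 5 (X = 2 + 3 = 5)
P(g) = g^(3/2)
S(V) = 2 - 2*V (S(V) = 2 - (V + V) = 2 - 2*V)
N = 791/198 (N = 4 - 1/(242 + (2 - 2*23)) = 4 - 1/(242 + (2 - 46)) = 4 - 1/(242 - 44) = 4 - 1/198 = 791/198 ≈ 3.9949)
((-4*5 + X) + N)*(P(-3) + 15) = ((-4*5 + 5) + 791/198)*((-3)^(3/2) + 15) = ((-20 + 5) + 791/198)*(-3*I*√3 + 15) = (-15 + 791/198)*(15 - 3*I*√3) = -2179*(15 - 3*I*√3)/198 = -10895/66 + 2179*I*√3/66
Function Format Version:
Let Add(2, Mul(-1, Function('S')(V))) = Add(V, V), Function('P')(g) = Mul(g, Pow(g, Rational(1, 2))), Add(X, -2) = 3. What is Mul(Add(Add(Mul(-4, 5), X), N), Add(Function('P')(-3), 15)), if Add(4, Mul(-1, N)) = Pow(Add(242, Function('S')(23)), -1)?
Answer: Add(Rational(-10895, 66), Mul(Rational(2179, 66), I, Pow(3, Rational(1, 2)))) ≈ Add(-165.08, Mul(57.184, I))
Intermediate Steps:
X = 5 (X = Add(2, 3) = 5)
Function('P')(g) = Pow(g, Rational(3, 2))
Function('S')(V) = Add(2, Mul(-2, V)) (Function('S')(V) = Add(2, Mul(-1, Add(V, V))) = Add(2, Mul(-1, Mul(2, V))) = Add(2, Mul(-2, V)))
N = Rational(791, 198) (N = Add(4, Mul(-1, Pow(Add(242, Add(2, Mul(-2, 23))), -1))) = Add(4, Mul(-1, Pow(Add(242, Add(2, -46)), -1))) = Add(4, Mul(-1, Pow(Add(242, -44), -1))) = Add(4, Mul(-1, Pow(198, -1))) = Add(4, Mul(-1, Rational(1, 198))) = Add(4, Rational(-1, 198)) = Rational(791, 198) ≈ 3.9949)
Mul(Add(Add(Mul(-4, 5), X), N), Add(Function('P')(-3), 15)) = Mul(Add(Add(Mul(-4, 5), 5), Rational(791, 198)), Add(Pow(-3, Rational(3, 2)), 15)) = Mul(Add(Add(-20, 5), Rational(791, 198)), Add(Mul(-3, I, Pow(3, Rational(1, 2))), 15)) = Mul(Add(-15, Rational(791, 198)), Add(15, Mul(-3, I, Pow(3, Rational(1, 2))))) = Mul(Rational(-2179, 198), Add(15, Mul(-3, I, Pow(3, Rational(1, 2))))) = Add(Rational(-10895, 66), Mul(Rational(2179, 66), I, Pow(3, Rational(1, 2))))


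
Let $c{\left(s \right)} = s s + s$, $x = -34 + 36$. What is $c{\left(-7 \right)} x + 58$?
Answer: $142$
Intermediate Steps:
$x = 2$
$c{\left(s \right)} = s + s^{2}$ ($c{\left(s \right)} = s^{2} + s = s + s^{2}$)
$c{\left(-7 \right)} x + 58 = - 7 \left(1 - 7\right) 2 + 58 = \left(-7\right) \left(-6\right) 2 + 58 = 42 \cdot 2 + 58 = 84 + 58 = 142$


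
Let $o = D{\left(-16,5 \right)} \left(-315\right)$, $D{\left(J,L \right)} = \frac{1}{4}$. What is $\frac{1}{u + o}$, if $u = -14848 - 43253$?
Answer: $- \frac{4}{232719} \approx -1.7188 \cdot 10^{-5}$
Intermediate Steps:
$D{\left(J,L \right)} = \frac{1}{4}$
$u = -58101$
$o = - \frac{315}{4}$ ($o = \frac{1}{4} \left(-315\right) = - \frac{315}{4} \approx -78.75$)
$\frac{1}{u + o} = \frac{1}{-58101 - \frac{315}{4}} = \frac{1}{- \frac{232719}{4}} = - \frac{4}{232719}$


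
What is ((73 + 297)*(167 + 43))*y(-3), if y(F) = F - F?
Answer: 0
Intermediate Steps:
y(F) = 0
((73 + 297)*(167 + 43))*y(-3) = ((73 + 297)*(167 + 43))*0 = (370*210)*0 = 77700*0 = 0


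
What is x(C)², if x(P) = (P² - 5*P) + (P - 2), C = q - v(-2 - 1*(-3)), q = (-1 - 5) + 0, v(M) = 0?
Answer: 3364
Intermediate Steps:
q = -6 (q = -6 + 0 = -6)
C = -6 (C = -6 - 1*0 = -6 + 0 = -6)
x(P) = -2 + P² - 4*P (x(P) = (P² - 5*P) + (-2 + P) = -2 + P² - 4*P)
x(C)² = (-2 + (-6)² - 4*(-6))² = (-2 + 36 + 24)² = 58² = 3364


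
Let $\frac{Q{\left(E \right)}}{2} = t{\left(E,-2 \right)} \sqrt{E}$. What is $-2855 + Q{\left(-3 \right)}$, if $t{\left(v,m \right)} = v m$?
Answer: $-2855 + 12 i \sqrt{3} \approx -2855.0 + 20.785 i$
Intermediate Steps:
$t{\left(v,m \right)} = m v$
$Q{\left(E \right)} = - 4 E^{\frac{3}{2}}$ ($Q{\left(E \right)} = 2 - 2 E \sqrt{E} = 2 \left(- 2 E^{\frac{3}{2}}\right) = - 4 E^{\frac{3}{2}}$)
$-2855 + Q{\left(-3 \right)} = -2855 - 4 \left(-3\right)^{\frac{3}{2}} = -2855 - 4 \left(- 3 i \sqrt{3}\right) = -2855 + 12 i \sqrt{3}$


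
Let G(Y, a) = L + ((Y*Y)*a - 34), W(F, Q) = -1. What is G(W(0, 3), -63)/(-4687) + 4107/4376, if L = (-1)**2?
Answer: 19669605/20510312 ≈ 0.95901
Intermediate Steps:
L = 1
G(Y, a) = -33 + a*Y**2 (G(Y, a) = 1 + ((Y*Y)*a - 34) = 1 + (Y**2*a - 34) = 1 + (a*Y**2 - 34) = 1 + (-34 + a*Y**2) = -33 + a*Y**2)
G(W(0, 3), -63)/(-4687) + 4107/4376 = (-33 - 63*(-1)**2)/(-4687) + 4107/4376 = (-33 - 63*1)*(-1/4687) + 4107*(1/4376) = (-33 - 63)*(-1/4687) + 4107/4376 = -96*(-1/4687) + 4107/4376 = 96/4687 + 4107/4376 = 19669605/20510312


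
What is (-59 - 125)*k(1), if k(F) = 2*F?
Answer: -368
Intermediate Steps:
(-59 - 125)*k(1) = (-59 - 125)*(2*1) = -184*2 = -368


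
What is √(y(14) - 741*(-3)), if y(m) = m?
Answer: √2237 ≈ 47.297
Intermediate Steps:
√(y(14) - 741*(-3)) = √(14 - 741*(-3)) = √(14 + 2223) = √2237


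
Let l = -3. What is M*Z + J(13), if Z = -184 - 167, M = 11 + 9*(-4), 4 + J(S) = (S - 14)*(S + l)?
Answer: 8761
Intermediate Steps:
J(S) = -4 + (-14 + S)*(-3 + S) (J(S) = -4 + (S - 14)*(S - 3) = -4 + (-14 + S)*(-3 + S))
M = -25 (M = 11 - 36 = -25)
Z = -351
M*Z + J(13) = -25*(-351) + (38 + 13² - 17*13) = 8775 + (38 + 169 - 221) = 8775 - 14 = 8761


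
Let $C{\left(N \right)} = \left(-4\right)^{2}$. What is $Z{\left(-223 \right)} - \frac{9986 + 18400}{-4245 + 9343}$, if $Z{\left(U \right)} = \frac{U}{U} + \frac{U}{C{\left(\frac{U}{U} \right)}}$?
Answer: $- \frac{754731}{40784} \approx -18.506$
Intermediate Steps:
$C{\left(N \right)} = 16$
$Z{\left(U \right)} = 1 + \frac{U}{16}$ ($Z{\left(U \right)} = \frac{U}{U} + \frac{U}{16} = 1 + U \frac{1}{16} = 1 + \frac{U}{16}$)
$Z{\left(-223 \right)} - \frac{9986 + 18400}{-4245 + 9343} = \left(1 + \frac{1}{16} \left(-223\right)\right) - \frac{9986 + 18400}{-4245 + 9343} = \left(1 - \frac{223}{16}\right) - \frac{28386}{5098} = - \frac{207}{16} - 28386 \cdot \frac{1}{5098} = - \frac{207}{16} - \frac{14193}{2549} = - \frac{754731}{40784}$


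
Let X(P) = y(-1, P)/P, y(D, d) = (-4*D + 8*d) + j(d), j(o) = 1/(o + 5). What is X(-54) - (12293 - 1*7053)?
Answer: -4614689/882 ≈ -5232.1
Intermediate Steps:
j(o) = 1/(5 + o)
y(D, d) = 1/(5 + d) - 4*D + 8*d (y(D, d) = (-4*D + 8*d) + 1/(5 + d) = 1/(5 + d) - 4*D + 8*d)
X(P) = (1 + 4*(1 + 2*P)*(5 + P))/(P*(5 + P)) (X(P) = ((1 + 4*(5 + P)*(-1*(-1) + 2*P))/(5 + P))/P = ((1 + 4*(5 + P)*(1 + 2*P))/(5 + P))/P = ((1 + 4*(1 + 2*P)*(5 + P))/(5 + P))/P = (1 + 4*(1 + 2*P)*(5 + P))/(P*(5 + P)))
X(-54) - (12293 - 1*7053) = (21 + 8*(-54)² + 44*(-54))/((-54)*(5 - 54)) - (12293 - 1*7053) = -1/54*(21 + 8*2916 - 2376)/(-49) - (12293 - 7053) = -1/54*(-1/49)*(21 + 23328 - 2376) - 1*5240 = -1/54*(-1/49)*20973 - 5240 = 6991/882 - 5240 = -4614689/882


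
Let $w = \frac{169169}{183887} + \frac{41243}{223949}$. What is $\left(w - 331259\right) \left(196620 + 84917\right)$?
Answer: $- \frac{349147701591956609565}{3743755433} \approx -9.3261 \cdot 10^{10}$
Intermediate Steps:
$w = \frac{4133570902}{3743755433}$ ($w = 169169 \cdot \frac{1}{183887} + 41243 \cdot \frac{1}{223949} = \frac{15379}{16717} + \frac{41243}{223949} = \frac{4133570902}{3743755433} \approx 1.1041$)
$\left(w - 331259\right) \left(196620 + 84917\right) = \left(\frac{4133570902}{3743755433} - 331259\right) \left(196620 + 84917\right) = \left(- \frac{1240148547409245}{3743755433}\right) 281537 = - \frac{349147701591956609565}{3743755433}$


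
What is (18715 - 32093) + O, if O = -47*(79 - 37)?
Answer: -15352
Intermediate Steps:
O = -1974 (O = -47*42 = -1974)
(18715 - 32093) + O = (18715 - 32093) - 1974 = -13378 - 1974 = -15352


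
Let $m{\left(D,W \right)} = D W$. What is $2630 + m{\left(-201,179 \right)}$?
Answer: $-33349$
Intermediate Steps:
$2630 + m{\left(-201,179 \right)} = 2630 - 35979 = -33349$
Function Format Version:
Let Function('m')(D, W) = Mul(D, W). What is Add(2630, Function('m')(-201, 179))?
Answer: -33349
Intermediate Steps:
Add(2630, Function('m')(-201, 179)) = Add(2630, Mul(-201, 179)) = Add(2630, -35979) = -33349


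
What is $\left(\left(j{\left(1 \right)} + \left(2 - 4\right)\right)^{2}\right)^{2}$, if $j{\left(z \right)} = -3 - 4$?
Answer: $6561$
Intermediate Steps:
$j{\left(z \right)} = -7$ ($j{\left(z \right)} = -3 - 4 = -7$)
$\left(\left(j{\left(1 \right)} + \left(2 - 4\right)\right)^{2}\right)^{2} = \left(\left(-7 + \left(2 - 4\right)\right)^{2}\right)^{2} = \left(\left(-7 - 2\right)^{2}\right)^{2} = \left(\left(-9\right)^{2}\right)^{2} = 81^{2} = 6561$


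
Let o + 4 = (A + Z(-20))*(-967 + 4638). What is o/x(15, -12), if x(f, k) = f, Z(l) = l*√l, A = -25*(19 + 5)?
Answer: -2202604/15 - 29368*I*√5/3 ≈ -1.4684e+5 - 21890.0*I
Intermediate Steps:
A = -600 (A = -25*24 = -600)
Z(l) = l^(3/2)
o = -2202604 - 146840*I*√5 (o = -4 + (-600 + (-20)^(3/2))*(-967 + 4638) = -4 + (-600 - 40*I*√5)*3671 = -4 + (-2202600 - 146840*I*√5) = -2202604 - 146840*I*√5 ≈ -2.2026e+6 - 3.2834e+5*I)
o/x(15, -12) = (-2202604 - 146840*I*√5)/15 = (-2202604 - 146840*I*√5)*(1/15) = -2202604/15 - 29368*I*√5/3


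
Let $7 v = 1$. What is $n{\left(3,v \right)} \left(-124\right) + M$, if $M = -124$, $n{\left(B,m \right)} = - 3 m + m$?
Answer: $- \frac{620}{7} \approx -88.571$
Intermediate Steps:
$v = \frac{1}{7}$ ($v = \frac{1}{7} \cdot 1 = \frac{1}{7} \approx 0.14286$)
$n{\left(B,m \right)} = - 2 m$
$n{\left(3,v \right)} \left(-124\right) + M = \left(-2\right) \frac{1}{7} \left(-124\right) - 124 = \left(- \frac{2}{7}\right) \left(-124\right) - 124 = \frac{248}{7} - 124 = - \frac{620}{7}$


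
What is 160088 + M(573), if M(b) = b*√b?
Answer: 160088 + 573*√573 ≈ 1.7380e+5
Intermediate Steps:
M(b) = b^(3/2)
160088 + M(573) = 160088 + 573^(3/2) = 160088 + 573*√573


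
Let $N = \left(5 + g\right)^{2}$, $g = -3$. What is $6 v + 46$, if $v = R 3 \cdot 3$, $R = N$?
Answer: $262$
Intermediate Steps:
$N = 4$ ($N = \left(5 - 3\right)^{2} = 2^{2} = 4$)
$R = 4$
$v = 36$ ($v = 4 \cdot 3 \cdot 3 = 12 \cdot 3 = 36$)
$6 v + 46 = 6 \cdot 36 + 46 = 216 + 46 = 262$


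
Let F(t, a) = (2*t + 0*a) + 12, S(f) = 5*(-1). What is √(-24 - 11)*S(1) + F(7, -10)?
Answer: 26 - 5*I*√35 ≈ 26.0 - 29.58*I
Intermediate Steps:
S(f) = -5
F(t, a) = 12 + 2*t (F(t, a) = (2*t + 0) + 12 = 2*t + 12 = 12 + 2*t)
√(-24 - 11)*S(1) + F(7, -10) = √(-24 - 11)*(-5) + (12 + 2*7) = √(-35)*(-5) + (12 + 14) = (I*√35)*(-5) + 26 = -5*I*√35 + 26 = 26 - 5*I*√35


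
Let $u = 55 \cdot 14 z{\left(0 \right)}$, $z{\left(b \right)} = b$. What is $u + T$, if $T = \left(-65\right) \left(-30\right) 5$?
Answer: $9750$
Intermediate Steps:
$T = 9750$ ($T = 1950 \cdot 5 = 9750$)
$u = 0$ ($u = 55 \cdot 14 \cdot 0 = 770 \cdot 0 = 0$)
$u + T = 0 + 9750 = 9750$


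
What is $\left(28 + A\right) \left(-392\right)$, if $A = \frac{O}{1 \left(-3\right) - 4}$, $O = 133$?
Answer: $-3528$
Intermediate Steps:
$A = -19$ ($A = \frac{133}{1 \left(-3\right) - 4} = \frac{133}{-3 - 4} = \frac{133}{-7} = 133 \left(- \frac{1}{7}\right) = -19$)
$\left(28 + A\right) \left(-392\right) = \left(28 - 19\right) \left(-392\right) = 9 \left(-392\right) = -3528$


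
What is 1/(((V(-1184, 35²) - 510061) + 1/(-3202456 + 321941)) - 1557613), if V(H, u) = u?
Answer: -2880515/5952437341236 ≈ -4.8392e-7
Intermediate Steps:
1/(((V(-1184, 35²) - 510061) + 1/(-3202456 + 321941)) - 1557613) = 1/(((35² - 510061) + 1/(-3202456 + 321941)) - 1557613) = 1/(((1225 - 510061) + 1/(-2880515)) - 1557613) = 1/((-508836 - 1/2880515) - 1557613) = 1/(-1465709730541/2880515 - 1557613) = 1/(-5952437341236/2880515) = -2880515/5952437341236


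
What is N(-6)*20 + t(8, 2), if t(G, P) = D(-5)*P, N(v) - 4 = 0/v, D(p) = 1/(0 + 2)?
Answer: 81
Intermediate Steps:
D(p) = ½ (D(p) = 1/2 = ½)
N(v) = 4 (N(v) = 4 + 0/v = 4 + 0 = 4)
t(G, P) = P/2
N(-6)*20 + t(8, 2) = 4*20 + (½)*2 = 80 + 1 = 81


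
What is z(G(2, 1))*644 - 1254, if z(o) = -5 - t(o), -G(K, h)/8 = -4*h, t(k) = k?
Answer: -25082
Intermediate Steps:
G(K, h) = 32*h (G(K, h) = -(-32)*h = 32*h)
z(o) = -5 - o
z(G(2, 1))*644 - 1254 = (-5 - 32)*644 - 1254 = -37*644 - 1254 = -23828 - 1254 = -25082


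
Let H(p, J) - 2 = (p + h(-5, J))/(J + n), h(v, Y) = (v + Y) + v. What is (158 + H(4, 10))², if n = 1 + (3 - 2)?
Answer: 231361/9 ≈ 25707.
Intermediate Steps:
h(v, Y) = Y + 2*v (h(v, Y) = (Y + v) + v = Y + 2*v)
n = 2 (n = 1 + 1 = 2)
H(p, J) = 2 + (-10 + J + p)/(2 + J) (H(p, J) = 2 + (p + (J + 2*(-5)))/(J + 2) = 2 + (p + (J - 10))/(2 + J) = 2 + (p + (-10 + J))/(2 + J) = 2 + (-10 + J + p)/(2 + J))
(158 + H(4, 10))² = (158 + (-6 + 4 + 3*10)/(2 + 10))² = (158 + (-6 + 4 + 30)/12)² = (158 + (1/12)*28)² = (158 + 7/3)² = (481/3)² = 231361/9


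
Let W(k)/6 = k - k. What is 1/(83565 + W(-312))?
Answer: 1/83565 ≈ 1.1967e-5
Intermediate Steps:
W(k) = 0 (W(k) = 6*(k - k) = 6*0 = 0)
1/(83565 + W(-312)) = 1/(83565 + 0) = 1/83565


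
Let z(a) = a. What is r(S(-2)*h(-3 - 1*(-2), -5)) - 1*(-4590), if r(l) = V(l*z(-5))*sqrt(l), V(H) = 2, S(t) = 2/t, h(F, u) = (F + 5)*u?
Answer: 4590 + 4*sqrt(5) ≈ 4598.9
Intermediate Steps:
h(F, u) = u*(5 + F) (h(F, u) = (5 + F)*u = u*(5 + F))
r(l) = 2*sqrt(l)
r(S(-2)*h(-3 - 1*(-2), -5)) - 1*(-4590) = 2*sqrt((2/(-2))*(-5*(5 + (-3 - 1*(-2))))) - 1*(-4590) = 2*sqrt((2*(-1/2))*(-5*(5 + (-3 + 2)))) + 4590 = 2*sqrt(-(-5)*(5 - 1)) + 4590 = 2*sqrt(-(-5)*4) + 4590 = 2*sqrt(-1*(-20)) + 4590 = 2*sqrt(20) + 4590 = 2*(2*sqrt(5)) + 4590 = 4*sqrt(5) + 4590 = 4590 + 4*sqrt(5)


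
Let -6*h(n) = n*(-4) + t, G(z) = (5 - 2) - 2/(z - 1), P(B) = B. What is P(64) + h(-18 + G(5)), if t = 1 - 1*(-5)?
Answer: 158/3 ≈ 52.667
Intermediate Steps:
t = 6 (t = 1 + 5 = 6)
G(z) = 3 - 2/(-1 + z)
h(n) = -1 + 2*n/3 (h(n) = -(n*(-4) + 6)/6 = -(-4*n + 6)/6 = -(6 - 4*n)/6 = -1 + 2*n/3)
P(64) + h(-18 + G(5)) = 64 + (-1 + 2*(-18 + (-5 + 3*5)/(-1 + 5))/3) = 64 + (-1 + 2*(-18 + (-5 + 15)/4)/3) = 64 + (-1 + 2*(-18 + (¼)*10)/3) = 64 + (-1 + 2*(-18 + 5/2)/3) = 64 + (-1 + (⅔)*(-31/2)) = 64 + (-1 - 31/3) = 64 - 34/3 = 158/3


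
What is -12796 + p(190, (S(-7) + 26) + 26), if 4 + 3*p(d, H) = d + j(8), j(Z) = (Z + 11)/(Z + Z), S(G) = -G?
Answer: -611213/48 ≈ -12734.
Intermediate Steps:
j(Z) = (11 + Z)/(2*Z) (j(Z) = (11 + Z)/((2*Z)) = (11 + Z)*(1/(2*Z)) = (11 + Z)/(2*Z))
p(d, H) = -15/16 + d/3 (p(d, H) = -4/3 + (d + (½)*(11 + 8)/8)/3 = -4/3 + (d + (½)*(⅛)*19)/3 = -4/3 + (d + 19/16)/3 = -4/3 + (19/16 + d)/3 = -4/3 + (19/48 + d/3) = -15/16 + d/3)
-12796 + p(190, (S(-7) + 26) + 26) = -12796 + (-15/16 + (⅓)*190) = -12796 + (-15/16 + 190/3) = -12796 + 2995/48 = -611213/48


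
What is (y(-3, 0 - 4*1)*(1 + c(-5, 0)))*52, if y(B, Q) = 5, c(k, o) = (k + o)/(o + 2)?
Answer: -390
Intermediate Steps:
c(k, o) = (k + o)/(2 + o)
(y(-3, 0 - 4*1)*(1 + c(-5, 0)))*52 = (5*(1 + (-5 + 0)/(2 + 0)))*52 = (5*(1 - 5/2))*52 = (5*(-3/2))*52 = -15/2*52 = -390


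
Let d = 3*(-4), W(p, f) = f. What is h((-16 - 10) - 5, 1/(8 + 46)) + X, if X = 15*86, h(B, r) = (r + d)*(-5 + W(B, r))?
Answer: 3935683/2916 ≈ 1349.7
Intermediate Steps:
d = -12
h(B, r) = (-12 + r)*(-5 + r) (h(B, r) = (r - 12)*(-5 + r) = (-12 + r)*(-5 + r))
X = 1290
h((-16 - 10) - 5, 1/(8 + 46)) + X = (60 + (1/(8 + 46))² - 17/(8 + 46)) + 1290 = (60 + (1/54)² - 17/54) + 1290 = (60 + (1/54)² - 17*1/54) + 1290 = (60 + 1/2916 - 17/54) + 1290 = 174043/2916 + 1290 = 3935683/2916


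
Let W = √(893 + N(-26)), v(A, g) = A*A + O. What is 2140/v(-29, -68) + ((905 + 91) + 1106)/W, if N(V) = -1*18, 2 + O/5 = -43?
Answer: 535/154 + 2102*√35/175 ≈ 74.535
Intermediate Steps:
O = -225 (O = -10 + 5*(-43) = -10 - 215 = -225)
N(V) = -18
v(A, g) = -225 + A² (v(A, g) = A*A - 225 = A² - 225 = -225 + A²)
W = 5*√35 (W = √(893 - 18) = √875 = 5*√35 ≈ 29.580)
2140/v(-29, -68) + ((905 + 91) + 1106)/W = 2140/(-225 + (-29)²) + ((905 + 91) + 1106)/((5*√35)) = 2140/(-225 + 841) + (996 + 1106)*(√35/175) = 2140/616 + 2102*(√35/175) = 2140*(1/616) + 2102*√35/175 = 535/154 + 2102*√35/175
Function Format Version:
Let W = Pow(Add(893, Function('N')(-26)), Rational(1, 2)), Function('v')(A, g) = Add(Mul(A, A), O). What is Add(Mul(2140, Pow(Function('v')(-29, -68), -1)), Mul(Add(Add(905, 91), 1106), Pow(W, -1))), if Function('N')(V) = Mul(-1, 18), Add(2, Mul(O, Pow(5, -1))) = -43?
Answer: Add(Rational(535, 154), Mul(Rational(2102, 175), Pow(35, Rational(1, 2)))) ≈ 74.535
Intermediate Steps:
O = -225 (O = Add(-10, Mul(5, -43)) = Add(-10, -215) = -225)
Function('N')(V) = -18
Function('v')(A, g) = Add(-225, Pow(A, 2)) (Function('v')(A, g) = Add(Mul(A, A), -225) = Add(Pow(A, 2), -225) = Add(-225, Pow(A, 2)))
W = Mul(5, Pow(35, Rational(1, 2))) (W = Pow(Add(893, -18), Rational(1, 2)) = Pow(875, Rational(1, 2)) = Mul(5, Pow(35, Rational(1, 2))) ≈ 29.580)
Add(Mul(2140, Pow(Function('v')(-29, -68), -1)), Mul(Add(Add(905, 91), 1106), Pow(W, -1))) = Add(Mul(2140, Pow(Add(-225, Pow(-29, 2)), -1)), Mul(Add(Add(905, 91), 1106), Pow(Mul(5, Pow(35, Rational(1, 2))), -1))) = Add(Mul(2140, Pow(Add(-225, 841), -1)), Mul(Add(996, 1106), Mul(Rational(1, 175), Pow(35, Rational(1, 2))))) = Add(Mul(2140, Pow(616, -1)), Mul(2102, Mul(Rational(1, 175), Pow(35, Rational(1, 2))))) = Add(Mul(2140, Rational(1, 616)), Mul(Rational(2102, 175), Pow(35, Rational(1, 2)))) = Add(Rational(535, 154), Mul(Rational(2102, 175), Pow(35, Rational(1, 2))))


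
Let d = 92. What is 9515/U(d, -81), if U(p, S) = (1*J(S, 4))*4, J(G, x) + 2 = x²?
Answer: 9515/56 ≈ 169.91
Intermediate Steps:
J(G, x) = -2 + x²
U(p, S) = 56 (U(p, S) = (1*(-2 + 4²))*4 = (1*(-2 + 16))*4 = (1*14)*4 = 14*4 = 56)
9515/U(d, -81) = 9515/56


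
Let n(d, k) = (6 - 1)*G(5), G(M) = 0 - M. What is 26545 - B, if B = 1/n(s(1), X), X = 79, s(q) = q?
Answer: 663626/25 ≈ 26545.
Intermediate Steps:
G(M) = -M
n(d, k) = -25 (n(d, k) = (6 - 1)*(-1*5) = 5*(-5) = -25)
B = -1/25 (B = 1/(-25) = -1/25 ≈ -0.040000)
26545 - B = 26545 - 1*(-1/25) = 26545 + 1/25 = 663626/25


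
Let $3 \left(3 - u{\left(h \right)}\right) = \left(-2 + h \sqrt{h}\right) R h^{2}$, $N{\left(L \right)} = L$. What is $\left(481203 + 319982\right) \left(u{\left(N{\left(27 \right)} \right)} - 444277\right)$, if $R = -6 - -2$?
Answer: $-357503168330 + 63078897420 \sqrt{3} \approx -2.4825 \cdot 10^{11}$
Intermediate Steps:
$R = -4$ ($R = -6 + 2 = -4$)
$u{\left(h \right)} = 3 - \frac{h^{2} \left(8 - 4 h^{\frac{3}{2}}\right)}{3}$ ($u{\left(h \right)} = 3 - \frac{\left(-2 + h \sqrt{h}\right) \left(-4\right) h^{2}}{3} = 3 - \frac{\left(-2 + h^{\frac{3}{2}}\right) \left(-4\right) h^{2}}{3} = 3 - \frac{\left(8 - 4 h^{\frac{3}{2}}\right) h^{2}}{3} = 3 - \frac{h^{2} \left(8 - 4 h^{\frac{3}{2}}\right)}{3}$)
$\left(481203 + 319982\right) \left(u{\left(N{\left(27 \right)} \right)} - 444277\right) = \left(481203 + 319982\right) \left(\left(3 - \frac{8 \cdot 27^{2}}{3} + \frac{4 \cdot 27^{\frac{7}{2}}}{3}\right) - 444277\right) = 801185 \left(\left(3 - 1944 + \frac{4 \cdot 59049 \sqrt{3}}{3}\right) - 444277\right) = 801185 \left(\left(3 - 1944 + 78732 \sqrt{3}\right) - 444277\right) = 801185 \left(\left(-1941 + 78732 \sqrt{3}\right) - 444277\right) = 801185 \left(-446218 + 78732 \sqrt{3}\right) = -357503168330 + 63078897420 \sqrt{3}$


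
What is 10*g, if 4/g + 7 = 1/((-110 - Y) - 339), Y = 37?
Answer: -19440/3403 ≈ -5.7126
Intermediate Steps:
g = -1944/3403 (g = 4/(-7 + 1/((-110 - 1*37) - 339)) = 4/(-7 + 1/((-110 - 37) - 339)) = 4/(-7 + 1/(-147 - 339)) = 4/(-7 + 1/(-486)) = 4/(-7 - 1/486) = 4/(-3403/486) = 4*(-486/3403) = -1944/3403 ≈ -0.57126)
10*g = 10*(-1944/3403) = -19440/3403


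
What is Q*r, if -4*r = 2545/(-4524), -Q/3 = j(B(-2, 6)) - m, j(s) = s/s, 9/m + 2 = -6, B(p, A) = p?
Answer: -43265/48256 ≈ -0.89657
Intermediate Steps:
m = -9/8 (m = 9/(-2 - 6) = 9/(-8) = 9*(-⅛) = -9/8 ≈ -1.1250)
j(s) = 1
Q = -51/8 (Q = -3*(1 - 1*(-9/8)) = -3*(1 + 9/8) = -3*17/8 = -51/8 ≈ -6.3750)
r = 2545/18096 (r = -2545/(4*(-4524)) = -2545*(-1)/(4*4524) = -¼*(-2545/4524) = 2545/18096 ≈ 0.14064)
Q*r = -51/8*2545/18096 = -43265/48256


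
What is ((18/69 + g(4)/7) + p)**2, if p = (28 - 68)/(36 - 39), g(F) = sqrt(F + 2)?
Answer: 43140922/233289 + 268*sqrt(6)/69 ≈ 194.44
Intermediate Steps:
g(F) = sqrt(2 + F)
p = 40/3 (p = -40/(-3) = -40*(-1/3) = 40/3 ≈ 13.333)
((18/69 + g(4)/7) + p)**2 = ((18/69 + sqrt(2 + 4)/7) + 40/3)**2 = ((18*(1/69) + sqrt(6)*(1/7)) + 40/3)**2 = ((6/23 + sqrt(6)/7) + 40/3)**2 = (938/69 + sqrt(6)/7)**2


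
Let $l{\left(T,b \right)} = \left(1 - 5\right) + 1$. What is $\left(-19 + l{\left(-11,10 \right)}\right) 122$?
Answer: $-2684$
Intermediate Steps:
$l{\left(T,b \right)} = -3$ ($l{\left(T,b \right)} = -4 + 1 = -3$)
$\left(-19 + l{\left(-11,10 \right)}\right) 122 = \left(-19 - 3\right) 122 = \left(-22\right) 122 = -2684$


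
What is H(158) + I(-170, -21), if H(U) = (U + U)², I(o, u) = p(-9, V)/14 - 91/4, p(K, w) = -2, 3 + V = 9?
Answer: 2795327/28 ≈ 99833.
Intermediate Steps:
V = 6 (V = -3 + 9 = 6)
I(o, u) = -641/28 (I(o, u) = -2/14 - 91/4 = -2*1/14 - 91*¼ = -⅐ - 91/4 = -641/28)
H(U) = 4*U² (H(U) = (2*U)² = 4*U²)
H(158) + I(-170, -21) = 4*158² - 641/28 = 4*24964 - 641/28 = 99856 - 641/28 = 2795327/28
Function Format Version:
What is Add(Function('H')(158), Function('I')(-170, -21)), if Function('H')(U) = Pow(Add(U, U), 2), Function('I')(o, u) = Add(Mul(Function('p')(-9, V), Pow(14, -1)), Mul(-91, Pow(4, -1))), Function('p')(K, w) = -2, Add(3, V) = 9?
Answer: Rational(2795327, 28) ≈ 99833.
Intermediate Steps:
V = 6 (V = Add(-3, 9) = 6)
Function('I')(o, u) = Rational(-641, 28) (Function('I')(o, u) = Add(Mul(-2, Pow(14, -1)), Mul(-91, Pow(4, -1))) = Add(Mul(-2, Rational(1, 14)), Mul(-91, Rational(1, 4))) = Add(Rational(-1, 7), Rational(-91, 4)) = Rational(-641, 28))
Function('H')(U) = Mul(4, Pow(U, 2)) (Function('H')(U) = Pow(Mul(2, U), 2) = Mul(4, Pow(U, 2)))
Add(Function('H')(158), Function('I')(-170, -21)) = Add(Mul(4, Pow(158, 2)), Rational(-641, 28)) = Add(Mul(4, 24964), Rational(-641, 28)) = Add(99856, Rational(-641, 28)) = Rational(2795327, 28)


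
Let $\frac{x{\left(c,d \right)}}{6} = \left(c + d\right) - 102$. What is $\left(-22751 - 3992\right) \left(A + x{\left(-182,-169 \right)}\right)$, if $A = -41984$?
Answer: $1195465586$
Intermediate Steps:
$x{\left(c,d \right)} = -612 + 6 c + 6 d$ ($x{\left(c,d \right)} = 6 \left(\left(c + d\right) - 102\right) = 6 \left(-102 + c + d\right) = -612 + 6 c + 6 d$)
$\left(-22751 - 3992\right) \left(A + x{\left(-182,-169 \right)}\right) = \left(-22751 - 3992\right) \left(-41984 + \left(-612 + 6 \left(-182\right) + 6 \left(-169\right)\right)\right) = - 26743 \left(-41984 - 2718\right) = \left(-26743\right) \left(-44702\right) = 1195465586$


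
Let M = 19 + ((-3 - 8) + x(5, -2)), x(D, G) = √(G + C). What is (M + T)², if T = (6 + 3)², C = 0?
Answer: (89 + I*√2)² ≈ 7919.0 + 251.73*I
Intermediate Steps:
x(D, G) = √G (x(D, G) = √(G + 0) = √G)
M = 8 + I*√2 (M = 19 + ((-3 - 8) + √(-2)) = 19 + (-11 + I*√2) = 8 + I*√2 ≈ 8.0 + 1.4142*I)
T = 81 (T = 9² = 81)
(M + T)² = ((8 + I*√2) + 81)² = (89 + I*√2)²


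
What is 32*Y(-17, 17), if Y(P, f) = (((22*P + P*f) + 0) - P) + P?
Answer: -21216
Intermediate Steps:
Y(P, f) = 22*P + P*f (Y(P, f) = ((22*P + P*f) - P) + P = (21*P + P*f) + P = 22*P + P*f)
32*Y(-17, 17) = 32*(-17*(22 + 17)) = 32*(-17*39) = 32*(-663) = -21216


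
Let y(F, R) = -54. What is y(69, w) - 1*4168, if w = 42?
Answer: -4222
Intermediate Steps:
y(69, w) - 1*4168 = -54 - 1*4168 = -54 - 4168 = -4222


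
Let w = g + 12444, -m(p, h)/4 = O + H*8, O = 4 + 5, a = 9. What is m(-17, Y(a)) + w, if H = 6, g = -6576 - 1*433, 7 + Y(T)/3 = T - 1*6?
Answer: 5207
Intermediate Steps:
O = 9
Y(T) = -39 + 3*T (Y(T) = -21 + 3*(T - 1*6) = -21 + 3*(T - 6) = -21 + 3*(-6 + T) = -21 + (-18 + 3*T) = -39 + 3*T)
g = -7009 (g = -6576 - 433 = -7009)
m(p, h) = -228 (m(p, h) = -4*(9 + 6*8) = -4*(9 + 48) = -4*57 = -228)
w = 5435 (w = -7009 + 12444 = 5435)
m(-17, Y(a)) + w = -228 + 5435 = 5207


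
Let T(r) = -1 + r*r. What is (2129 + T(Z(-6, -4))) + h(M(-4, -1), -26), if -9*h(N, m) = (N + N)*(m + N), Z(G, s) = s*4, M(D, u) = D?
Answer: 7072/3 ≈ 2357.3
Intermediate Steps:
Z(G, s) = 4*s
T(r) = -1 + r²
h(N, m) = -2*N*(N + m)/9 (h(N, m) = -(N + N)*(m + N)/9 = -2*N*(N + m)/9)
(2129 + T(Z(-6, -4))) + h(M(-4, -1), -26) = (2129 + (-1 + (4*(-4))²)) - 2/9*(-4)*(-4 - 26) = (2129 + (-1 + (-16)²)) - 2/9*(-4)*(-30) = (2129 + (-1 + 256)) - 80/3 = (2129 + 255) - 80/3 = 2384 - 80/3 = 7072/3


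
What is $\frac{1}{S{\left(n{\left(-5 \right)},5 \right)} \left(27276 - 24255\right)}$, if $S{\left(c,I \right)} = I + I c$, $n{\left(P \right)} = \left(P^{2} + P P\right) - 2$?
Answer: $\frac{1}{740145} \approx 1.3511 \cdot 10^{-6}$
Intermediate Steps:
$n{\left(P \right)} = -2 + 2 P^{2}$ ($n{\left(P \right)} = \left(P^{2} + P^{2}\right) - 2 = 2 P^{2} - 2 = -2 + 2 P^{2}$)
$\frac{1}{S{\left(n{\left(-5 \right)},5 \right)} \left(27276 - 24255\right)} = \frac{1}{5 \left(1 - \left(2 - 2 \left(-5\right)^{2}\right)\right) \left(27276 - 24255\right)} = \frac{1}{5 \left(1 + \left(-2 + 2 \cdot 25\right)\right) 3021} = \frac{1}{5 \left(1 + \left(-2 + 50\right)\right) 3021} = \frac{1}{5 \left(1 + 48\right) 3021} = \frac{1}{5 \cdot 49 \cdot 3021} = \frac{1}{245 \cdot 3021} = \frac{1}{740145}$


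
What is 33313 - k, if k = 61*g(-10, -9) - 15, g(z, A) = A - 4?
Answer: 34121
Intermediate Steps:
g(z, A) = -4 + A
k = -808 (k = 61*(-4 - 9) - 15 = 61*(-13) - 15 = -793 - 15 = -808)
33313 - k = 33313 - 1*(-808) = 33313 + 808 = 34121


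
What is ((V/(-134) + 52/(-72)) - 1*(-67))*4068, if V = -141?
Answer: 18351200/67 ≈ 2.7390e+5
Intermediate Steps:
((V/(-134) + 52/(-72)) - 1*(-67))*4068 = ((-141/(-134) + 52/(-72)) - 1*(-67))*4068 = ((-141*(-1/134) + 52*(-1/72)) + 67)*4068 = ((141/134 - 13/18) + 67)*4068 = (199/603 + 67)*4068 = (40600/603)*4068 = 18351200/67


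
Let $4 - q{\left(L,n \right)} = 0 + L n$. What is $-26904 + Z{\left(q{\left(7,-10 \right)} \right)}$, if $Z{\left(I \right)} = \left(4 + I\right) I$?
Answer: $-21132$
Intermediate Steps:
$q{\left(L,n \right)} = 4 - L n$ ($q{\left(L,n \right)} = 4 - \left(0 + L n\right) = 4 - L n$)
$Z{\left(I \right)} = I \left(4 + I\right)$
$-26904 + Z{\left(q{\left(7,-10 \right)} \right)} = -26904 + \left(4 - 7 \left(-10\right)\right) \left(4 - \left(-4 + 7 \left(-10\right)\right)\right) = -26904 + \left(4 + 70\right) \left(4 + \left(4 + 70\right)\right) = -26904 + 74 \left(4 + 74\right) = -26904 + 74 \cdot 78 = -26904 + 5772 = -21132$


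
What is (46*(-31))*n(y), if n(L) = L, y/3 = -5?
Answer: 21390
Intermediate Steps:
y = -15 (y = 3*(-5) = -15)
(46*(-31))*n(y) = (46*(-31))*(-15) = -1426*(-15) = 21390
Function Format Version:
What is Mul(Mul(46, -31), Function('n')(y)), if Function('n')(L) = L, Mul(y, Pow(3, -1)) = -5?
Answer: 21390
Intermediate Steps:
y = -15 (y = Mul(3, -5) = -15)
Mul(Mul(46, -31), Function('n')(y)) = Mul(Mul(46, -31), -15) = Mul(-1426, -15) = 21390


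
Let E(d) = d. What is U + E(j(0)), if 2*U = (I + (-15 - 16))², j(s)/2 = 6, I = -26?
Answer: 3273/2 ≈ 1636.5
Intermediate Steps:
j(s) = 12 (j(s) = 2*6 = 12)
U = 3249/2 (U = (-26 + (-15 - 16))²/2 = (-26 - 31)²/2 = (½)*(-57)² = (½)*3249 = 3249/2 ≈ 1624.5)
U + E(j(0)) = 3249/2 + 12 = 3273/2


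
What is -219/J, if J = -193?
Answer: 219/193 ≈ 1.1347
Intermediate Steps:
-219/J = -219/(-193) = -219*(-1/193) = 219/193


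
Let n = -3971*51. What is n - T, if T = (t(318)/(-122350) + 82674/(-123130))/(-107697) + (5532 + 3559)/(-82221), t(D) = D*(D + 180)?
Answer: -450269768644351451380777/2223325059781764225 ≈ -2.0252e+5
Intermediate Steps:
t(D) = D*(180 + D)
T = -245787711221230448/2223325059781764225 (T = ((318*(180 + 318))/(-122350) + 82674/(-123130))/(-107697) + (5532 + 3559)/(-82221) = ((318*498)*(-1/122350) + 82674*(-1/123130))*(-1/107697) + 9091*(-1/82221) = (158364*(-1/122350) - 41337/61565)*(-1/107697) - 9091/82221 = (-79182/61175 - 41337/61565)*(-1/107697) - 9091/82221 = -1480726161/753247775*(-1/107697) - 9091/82221 = 493575387/27040841874725 - 9091/82221 = -245787711221230448/2223325059781764225 ≈ -0.11055)
n = -202521
n - T = -202521 - 1*(-245787711221230448/2223325059781764225) = -202521 + 245787711221230448/2223325059781764225 = -450269768644351451380777/2223325059781764225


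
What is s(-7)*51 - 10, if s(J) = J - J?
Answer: -10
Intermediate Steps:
s(J) = 0
s(-7)*51 - 10 = 0*51 - 10 = 0 - 10 = -10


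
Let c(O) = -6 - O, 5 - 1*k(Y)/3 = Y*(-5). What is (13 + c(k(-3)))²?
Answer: 1369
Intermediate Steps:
k(Y) = 15 + 15*Y (k(Y) = 15 - 3*Y*(-5) = 15 - (-15)*Y = 15 + 15*Y)
(13 + c(k(-3)))² = (13 + (-6 - (15 + 15*(-3))))² = (13 + (-6 - (15 - 45)))² = (13 + (-6 - 1*(-30)))² = (13 + (-6 + 30))² = (13 + 24)² = 37² = 1369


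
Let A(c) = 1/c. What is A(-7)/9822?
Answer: -1/68754 ≈ -1.4545e-5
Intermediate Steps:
A(-7)/9822 = 1/(-7*9822) = -⅐*1/9822 = -1/68754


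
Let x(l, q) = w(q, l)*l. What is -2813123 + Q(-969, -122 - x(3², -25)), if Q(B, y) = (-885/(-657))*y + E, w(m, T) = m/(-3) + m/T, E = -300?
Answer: -616190377/219 ≈ -2.8137e+6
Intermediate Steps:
w(m, T) = -m/3 + m/T (w(m, T) = m*(-⅓) + m/T = -m/3 + m/T)
x(l, q) = l*(-q/3 + q/l) (x(l, q) = (-q/3 + q/l)*l = l*(-q/3 + q/l))
Q(B, y) = -300 + 295*y/219 (Q(B, y) = (-885/(-657))*y - 300 = (-885*(-1/657))*y - 300 = 295*y/219 - 300 = -300 + 295*y/219)
-2813123 + Q(-969, -122 - x(3², -25)) = -2813123 + (-300 + 295*(-122 - (-25)*(3 - 1*3²)/3)/219) = -2813123 + (-300 + 295*(-122 - (-25)*(3 - 1*9)/3)/219) = -2813123 + (-300 + 295*(-122 - (-25)*(3 - 9)/3)/219) = -2813123 + (-300 + 295*(-122 - (-25)*(-6)/3)/219) = -2813123 + (-300 + 295*(-122 - 1*50)/219) = -2813123 + (-300 + 295*(-122 - 50)/219) = -2813123 + (-300 + (295/219)*(-172)) = -2813123 + (-300 - 50740/219) = -2813123 - 116440/219 = -616190377/219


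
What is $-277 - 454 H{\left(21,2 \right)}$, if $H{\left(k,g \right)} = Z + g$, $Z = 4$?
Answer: $-3001$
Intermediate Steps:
$H{\left(k,g \right)} = 4 + g$
$-277 - 454 H{\left(21,2 \right)} = -277 - 454 \left(4 + 2\right) = -277 - 2724 = -3001$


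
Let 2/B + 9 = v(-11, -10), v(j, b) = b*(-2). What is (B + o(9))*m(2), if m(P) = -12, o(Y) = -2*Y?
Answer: 2352/11 ≈ 213.82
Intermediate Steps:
v(j, b) = -2*b
B = 2/11 (B = 2/(-9 - 2*(-10)) = 2/(-9 + 20) = 2/11 ≈ 0.18182)
(B + o(9))*m(2) = (2/11 - 2*9)*(-12) = (2/11 - 18)*(-12) = -196/11*(-12) = 2352/11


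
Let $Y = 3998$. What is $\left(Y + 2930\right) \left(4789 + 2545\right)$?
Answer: $50809952$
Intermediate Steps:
$\left(Y + 2930\right) \left(4789 + 2545\right) = \left(3998 + 2930\right) \left(4789 + 2545\right) = 6928 \cdot 7334 = 50809952$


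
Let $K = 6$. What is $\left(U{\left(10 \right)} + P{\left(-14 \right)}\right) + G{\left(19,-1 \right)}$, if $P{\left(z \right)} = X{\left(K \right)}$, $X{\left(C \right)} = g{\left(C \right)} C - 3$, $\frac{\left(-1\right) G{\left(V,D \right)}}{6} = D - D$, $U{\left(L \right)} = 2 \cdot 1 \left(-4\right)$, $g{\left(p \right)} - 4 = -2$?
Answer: $1$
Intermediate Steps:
$g{\left(p \right)} = 2$ ($g{\left(p \right)} = 4 - 2 = 2$)
$U{\left(L \right)} = -8$ ($U{\left(L \right)} = 2 \left(-4\right) = -8$)
$G{\left(V,D \right)} = 0$ ($G{\left(V,D \right)} = - 6 \left(D - D\right) = \left(-6\right) 0 = 0$)
$X{\left(C \right)} = -3 + 2 C$ ($X{\left(C \right)} = 2 C - 3 = -3 + 2 C$)
$P{\left(z \right)} = 9$ ($P{\left(z \right)} = -3 + 2 \cdot 6 = -3 + 12 = 9$)
$\left(U{\left(10 \right)} + P{\left(-14 \right)}\right) + G{\left(19,-1 \right)} = \left(-8 + 9\right) + 0 = 1 + 0 = 1$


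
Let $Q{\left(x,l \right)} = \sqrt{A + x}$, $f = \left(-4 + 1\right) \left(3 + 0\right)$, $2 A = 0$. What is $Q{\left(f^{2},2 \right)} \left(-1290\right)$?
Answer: $-11610$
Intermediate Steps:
$A = 0$ ($A = \frac{1}{2} \cdot 0 = 0$)
$f = -9$ ($f = \left(-3\right) 3 = -9$)
$Q{\left(x,l \right)} = \sqrt{x}$ ($Q{\left(x,l \right)} = \sqrt{0 + x} = \sqrt{x}$)
$Q{\left(f^{2},2 \right)} \left(-1290\right) = \sqrt{\left(-9\right)^{2}} \left(-1290\right) = \sqrt{81} \left(-1290\right) = 9 \left(-1290\right) = -11610$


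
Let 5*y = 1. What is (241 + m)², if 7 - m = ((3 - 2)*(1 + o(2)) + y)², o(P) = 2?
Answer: 35331136/625 ≈ 56530.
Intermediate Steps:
y = ⅕ (y = (⅕)*1 = ⅕ ≈ 0.20000)
m = -81/25 (m = 7 - ((3 - 2)*(1 + 2) + ⅕)² = 7 - (1*3 + ⅕)² = 7 - (3 + ⅕)² = 7 - (16/5)² = 7 - 1*256/25 = 7 - 256/25 = -81/25 ≈ -3.2400)
(241 + m)² = (241 - 81/25)² = (5944/25)² = 35331136/625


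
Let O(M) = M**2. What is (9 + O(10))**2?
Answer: 11881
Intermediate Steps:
(9 + O(10))**2 = (9 + 10**2)**2 = (9 + 100)**2 = 109**2 = 11881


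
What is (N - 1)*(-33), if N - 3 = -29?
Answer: 891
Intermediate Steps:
N = -26 (N = 3 - 29 = -26)
(N - 1)*(-33) = (-26 - 1)*(-33) = -27*(-33) = 891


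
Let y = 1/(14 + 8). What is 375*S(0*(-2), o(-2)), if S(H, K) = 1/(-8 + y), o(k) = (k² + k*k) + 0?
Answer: -330/7 ≈ -47.143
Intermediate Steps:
o(k) = 2*k² (o(k) = (k² + k²) + 0 = 2*k² + 0 = 2*k²)
y = 1/22 ≈ 0.045455
S(H, K) = -22/175 (S(H, K) = 1/(-8 + 1/22) = 1/(-175/22) = -22/175)
375*S(0*(-2), o(-2)) = 375*(-22/175) = -330/7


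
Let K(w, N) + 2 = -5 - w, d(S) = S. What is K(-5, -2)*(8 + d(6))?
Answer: -28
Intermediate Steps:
K(w, N) = -7 - w (K(w, N) = -2 + (-5 - w) = -7 - w)
K(-5, -2)*(8 + d(6)) = (-7 - 1*(-5))*(8 + 6) = (-7 + 5)*14 = -2*14 = -28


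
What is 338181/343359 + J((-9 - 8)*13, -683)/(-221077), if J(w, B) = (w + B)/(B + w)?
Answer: 24921232526/25302925881 ≈ 0.98491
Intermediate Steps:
J(w, B) = 1 (J(w, B) = (B + w)/(B + w) = 1)
338181/343359 + J((-9 - 8)*13, -683)/(-221077) = 338181/343359 + 1/(-221077) = 338181*(1/343359) + 1*(-1/221077) = 112727/114453 - 1/221077 = 24921232526/25302925881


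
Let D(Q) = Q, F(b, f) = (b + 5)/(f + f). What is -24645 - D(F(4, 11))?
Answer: -542199/22 ≈ -24645.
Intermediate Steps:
F(b, f) = (5 + b)/(2*f) (F(b, f) = (5 + b)/((2*f)) = (5 + b)*(1/(2*f)) = (5 + b)/(2*f))
-24645 - D(F(4, 11)) = -24645 - (5 + 4)/(2*11) = -24645 - 9/(2*11) = -24645 - 1*9/22 = -24645 - 9/22 = -542199/22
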